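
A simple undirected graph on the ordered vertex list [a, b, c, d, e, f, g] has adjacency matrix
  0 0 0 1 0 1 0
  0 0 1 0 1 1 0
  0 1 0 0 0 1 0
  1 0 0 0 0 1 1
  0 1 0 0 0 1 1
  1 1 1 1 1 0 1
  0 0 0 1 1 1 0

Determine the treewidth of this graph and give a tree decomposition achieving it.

Treewidth 2.
Bags: B1 = {b, e, f}  B2 = {b, c, f}  B3 = {e, f, g}  B4 = {d, f, g}  B5 = {a, d, f}
Tree: B1–B2, B1–B3, B3–B4, B4–B5

Each bag holds 3 vertices, so the decomposition has width 2, which upper-bounds the treewidth. Conversely, {d, f, g} is a clique of size 3, and the vertices of any clique must share a bag in every tree decomposition; so some bag has ≥ 3 vertices and tw(G) ≥ 2. Therefore the treewidth is 2.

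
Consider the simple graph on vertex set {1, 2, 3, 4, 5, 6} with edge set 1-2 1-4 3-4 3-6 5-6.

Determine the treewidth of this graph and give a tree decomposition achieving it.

Each bag holds 2 vertices, so the decomposition has width 1, which upper-bounds the treewidth. Since G has at least one edge (e.g. 5–6), it is not an edgeless graph, so tw(G) ≥ 1. Therefore the treewidth is 1.

Treewidth 1.
One optimal decomposition is:
Bags: B1 = {5, 6}  B2 = {3, 6}  B3 = {3, 4}  B4 = {1, 4}  B5 = {1, 2}
Tree: B1–B2, B2–B3, B3–B4, B4–B5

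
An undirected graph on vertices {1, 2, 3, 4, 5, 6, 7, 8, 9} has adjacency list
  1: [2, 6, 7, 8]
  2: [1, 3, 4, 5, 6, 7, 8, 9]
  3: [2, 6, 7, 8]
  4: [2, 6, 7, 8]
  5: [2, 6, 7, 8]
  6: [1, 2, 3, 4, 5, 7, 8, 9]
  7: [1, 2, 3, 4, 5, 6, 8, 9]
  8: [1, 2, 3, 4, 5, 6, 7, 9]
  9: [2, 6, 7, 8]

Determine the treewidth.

4

A width-4 tree decomposition is:
Bags: B1 = {2, 5, 6, 7, 8}  B2 = {2, 6, 7, 8, 9}  B3 = {2, 3, 6, 7, 8}  B4 = {1, 2, 6, 7, 8}  B5 = {2, 4, 6, 7, 8}
Tree: B1–B2, B1–B3, B2–B4, B2–B5
Every bag has size at most 5, so the width is 5 − 1 = 4 and tw(G) ≤ 4. Conversely, {1, 2, 6, 7, 8} is a clique of size 5, and the vertices of any clique must share a bag in every tree decomposition; so some bag has ≥ 5 vertices and tw(G) ≥ 4. Therefore the treewidth is 4.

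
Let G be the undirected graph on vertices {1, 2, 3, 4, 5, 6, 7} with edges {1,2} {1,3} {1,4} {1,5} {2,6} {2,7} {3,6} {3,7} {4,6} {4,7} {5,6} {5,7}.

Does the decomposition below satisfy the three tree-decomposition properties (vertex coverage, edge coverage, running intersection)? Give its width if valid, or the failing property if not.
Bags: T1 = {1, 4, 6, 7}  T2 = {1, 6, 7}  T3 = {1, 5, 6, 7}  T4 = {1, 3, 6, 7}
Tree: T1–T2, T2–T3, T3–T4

No — vertex 2 appears in no bag.

A tree decomposition must satisfy three properties: every vertex lies in some bag; for every edge, both endpoints lie together in some bag; and for every vertex, the bags containing it form a connected subtree. Here vertex 2 appears in no bag, so the decomposition is invalid.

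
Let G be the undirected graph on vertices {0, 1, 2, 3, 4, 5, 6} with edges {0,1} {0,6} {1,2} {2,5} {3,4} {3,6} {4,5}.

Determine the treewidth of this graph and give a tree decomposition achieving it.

Each bag holds 3 vertices, so the decomposition has width 2, which upper-bounds the treewidth. Since 4–5–2–1–0–6–3–4 is a cycle in G, G is not acyclic. Forests are exactly the graphs of treewidth ≤ 1, so tw(G) ≥ 2. Therefore the treewidth is 2.

Treewidth 2.
One such decomposition:
Bags: B1 = {2, 4, 5}  B2 = {1, 2, 4}  B3 = {0, 1, 4}  B4 = {0, 4, 6}  B5 = {3, 4, 6}
Tree: B1–B2, B2–B3, B3–B4, B4–B5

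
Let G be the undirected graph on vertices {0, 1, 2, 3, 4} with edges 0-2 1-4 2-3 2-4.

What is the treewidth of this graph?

1

A width-1 tree decomposition is:
Bags: B1 = {2, 4}  B2 = {2, 3}  B3 = {1, 4}  B4 = {0, 2}
Tree: B1–B2, B1–B3, B2–B4
The largest bag has 2 vertices, giving width 1; this decomposition certifies tw(G) ≤ 1. G has an edge, so its treewidth is at least 1. Therefore the treewidth is 1.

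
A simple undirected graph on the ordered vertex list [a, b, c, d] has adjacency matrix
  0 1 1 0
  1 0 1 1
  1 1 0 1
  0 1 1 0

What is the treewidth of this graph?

2

A width-2 tree decomposition is:
Bags: B1 = {b, c, d}  B2 = {a, b, c}
Tree: B1–B2
Every bag has size at most 3, so the width is 3 − 1 = 2 and tw(G) ≤ 2. For the lower bound, the 3 vertices {b, c, d} are pairwise adjacent, and any tree decomposition puts a clique entirely inside one bag — forcing width ≥ 2. The upper and lower bounds meet at 2, so that is the treewidth.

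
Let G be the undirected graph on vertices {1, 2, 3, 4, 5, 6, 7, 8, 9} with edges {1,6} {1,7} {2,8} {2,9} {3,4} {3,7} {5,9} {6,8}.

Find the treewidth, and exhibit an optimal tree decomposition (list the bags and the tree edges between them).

Every bag has size at most 2, so the width is 2 − 1 = 1 and tw(G) ≤ 1. Since G has at least one edge (e.g. 4–3), it is not an edgeless graph, so tw(G) ≥ 1. The upper and lower bounds meet at 1, so that is the treewidth.

Treewidth 1.
One such decomposition:
Bags: B1 = {3, 4}  B2 = {3, 7}  B3 = {1, 7}  B4 = {1, 6}  B5 = {6, 8}  B6 = {2, 8}  B7 = {2, 9}  B8 = {5, 9}
Tree: B1–B2, B2–B3, B3–B4, B4–B5, B5–B6, B6–B7, B7–B8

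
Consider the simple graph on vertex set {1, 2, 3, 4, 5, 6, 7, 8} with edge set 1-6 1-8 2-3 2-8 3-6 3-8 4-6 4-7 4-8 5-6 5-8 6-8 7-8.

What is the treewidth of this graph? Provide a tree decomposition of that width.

The largest bag has 3 vertices, giving width 2; this decomposition certifies tw(G) ≤ 2. Conversely, {2, 3, 8} is a clique of size 3, and the vertices of any clique must share a bag in every tree decomposition; so some bag has ≥ 3 vertices and tw(G) ≥ 2. Hence tw(G) = 2 exactly.

Treewidth 2.
Bags: B1 = {4, 6, 8}  B2 = {3, 6, 8}  B3 = {4, 7, 8}  B4 = {5, 6, 8}  B5 = {1, 6, 8}  B6 = {2, 3, 8}
Tree: B1–B2, B1–B3, B1–B4, B2–B5, B2–B6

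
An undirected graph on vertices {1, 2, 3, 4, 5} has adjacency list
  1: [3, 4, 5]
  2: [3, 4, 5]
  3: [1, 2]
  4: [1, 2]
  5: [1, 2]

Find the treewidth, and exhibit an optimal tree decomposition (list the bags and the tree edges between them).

Treewidth 2.
Bags: B1 = {1, 2, 5}  B2 = {1, 2, 3}  B3 = {1, 2, 4}
Tree: B1–B2, B2–B3

Each bag holds 3 vertices, so the decomposition has width 2, which upper-bounds the treewidth. The edges 5–2–3–1–5 form a cycle, so G is not a tree and its treewidth is at least 2. Combining the bounds, tw(G) = 2.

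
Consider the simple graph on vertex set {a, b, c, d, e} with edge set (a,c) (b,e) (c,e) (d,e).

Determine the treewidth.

1

A width-1 tree decomposition is:
Bags: B1 = {d, e}  B2 = {c, e}  B3 = {a, c}  B4 = {b, e}
Tree: B1–B2, B2–B3, B1–B4
Every bag has size at most 2, so the width is 2 − 1 = 1 and tw(G) ≤ 1. Any graph with an edge has treewidth ≥ 1, and G has the edge e–d. Therefore the treewidth is 1.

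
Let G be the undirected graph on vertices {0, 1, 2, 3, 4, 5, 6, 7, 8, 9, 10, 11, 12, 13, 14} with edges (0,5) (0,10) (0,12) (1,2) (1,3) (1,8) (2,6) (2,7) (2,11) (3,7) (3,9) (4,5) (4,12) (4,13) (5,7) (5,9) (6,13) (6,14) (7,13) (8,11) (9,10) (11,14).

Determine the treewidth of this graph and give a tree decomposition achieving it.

Treewidth 3.
One optimal decomposition is:
Bags: B1 = {1, 8, 11, 14}  B2 = {1, 2, 11, 14}  B3 = {1, 2, 6, 14}  B4 = {1, 2, 3, 6}  B5 = {2, 3, 6, 7}  B6 = {3, 6, 7, 13}  B7 = {3, 7, 9, 13}  B8 = {5, 7, 9, 13}  B9 = {4, 5, 9, 13}  B10 = {4, 5, 9, 10}  B11 = {0, 4, 5, 10}  B12 = {0, 4, 10, 12}
Tree: B1–B2, B2–B3, B3–B4, B4–B5, B5–B6, B6–B7, B7–B8, B8–B9, B9–B10, B10–B11, B11–B12

Every bag has size at most 4, so the width is 4 − 1 = 3 and tw(G) ≤ 3. For the lower bound: the 4 vertex sets {8,11,14}, {1}, {2}, {3,6,7,13} are disjoint, each induces a connected subgraph, and every pair is joined by at least one edge of G. Contracting each set to a single vertex therefore yields K_{4} as a minor, and since treewidth is minor-monotone, tw(G) ≥ tw(K_{4}) = 3. Therefore the treewidth is 3.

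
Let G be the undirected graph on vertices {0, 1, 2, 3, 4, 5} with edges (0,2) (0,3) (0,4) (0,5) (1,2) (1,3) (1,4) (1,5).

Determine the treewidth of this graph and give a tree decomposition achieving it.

Treewidth 2.
One such decomposition:
Bags: B1 = {0, 1, 3}  B2 = {0, 1, 5}  B3 = {0, 1, 4}  B4 = {0, 1, 2}
Tree: B1–B2, B2–B3, B3–B4

The largest bag has 3 vertices, giving width 2; this decomposition certifies tw(G) ≤ 2. Since 3–0–5–1–3 is a cycle in G, G is not acyclic. Forests are exactly the graphs of treewidth ≤ 1, so tw(G) ≥ 2. Combining the bounds, tw(G) = 2.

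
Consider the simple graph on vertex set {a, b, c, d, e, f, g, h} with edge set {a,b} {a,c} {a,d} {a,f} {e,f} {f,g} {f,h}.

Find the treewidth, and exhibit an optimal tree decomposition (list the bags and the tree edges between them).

Each bag holds 2 vertices, so the decomposition has width 1, which upper-bounds the treewidth. Since G has at least one edge (e.g. f–a), it is not an edgeless graph, so tw(G) ≥ 1. Hence tw(G) = 1 exactly.

Treewidth 1.
Bags: B1 = {a, f}  B2 = {e, f}  B3 = {a, b}  B4 = {f, h}  B5 = {a, c}  B6 = {a, d}  B7 = {f, g}
Tree: B1–B2, B1–B3, B1–B4, B3–B5, B1–B6, B4–B7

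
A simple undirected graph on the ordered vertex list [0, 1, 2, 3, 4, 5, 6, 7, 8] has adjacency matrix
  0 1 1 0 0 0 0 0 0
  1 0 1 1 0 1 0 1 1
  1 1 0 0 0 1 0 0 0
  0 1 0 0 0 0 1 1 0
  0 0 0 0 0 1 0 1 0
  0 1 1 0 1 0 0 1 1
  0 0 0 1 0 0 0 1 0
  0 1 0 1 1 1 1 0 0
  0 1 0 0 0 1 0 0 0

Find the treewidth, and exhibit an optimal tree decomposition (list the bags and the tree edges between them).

Treewidth 2.
One such decomposition:
Bags: B1 = {1, 3, 7}  B2 = {1, 5, 7}  B3 = {1, 2, 5}  B4 = {0, 1, 2}  B5 = {1, 5, 8}  B6 = {4, 5, 7}  B7 = {3, 6, 7}
Tree: B1–B2, B2–B3, B3–B4, B3–B5, B2–B6, B1–B7

The largest bag has 3 vertices, giving width 2; this decomposition certifies tw(G) ≤ 2. For the lower bound, the 3 vertices {0, 1, 2} are pairwise adjacent, and any tree decomposition puts a clique entirely inside one bag — forcing width ≥ 2. The upper and lower bounds meet at 2, so that is the treewidth.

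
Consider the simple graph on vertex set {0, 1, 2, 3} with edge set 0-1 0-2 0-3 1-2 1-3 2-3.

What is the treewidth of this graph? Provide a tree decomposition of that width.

A single bag containing all 4 vertices is trivially a valid decomposition of width 3. On the other hand G contains the 4-clique {0, 1, 2, 3}. A clique must lie in a single bag of any decomposition, so no decomposition can have width below 3. The upper and lower bounds meet at 3, so that is the treewidth.

Treewidth 3.
One optimal decomposition is:
Bags: B1 = {0, 1, 2, 3}
Tree: (single bag)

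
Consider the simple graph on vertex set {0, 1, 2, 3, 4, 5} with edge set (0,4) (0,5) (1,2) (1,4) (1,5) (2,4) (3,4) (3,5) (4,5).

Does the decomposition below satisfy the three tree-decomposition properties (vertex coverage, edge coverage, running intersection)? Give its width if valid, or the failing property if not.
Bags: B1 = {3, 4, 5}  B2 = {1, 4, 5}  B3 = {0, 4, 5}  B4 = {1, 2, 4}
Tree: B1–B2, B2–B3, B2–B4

Vertex coverage: the bags together contain {0, 1, 2, 3, 4, 5}, the full vertex set. Edge coverage: each edge of G has both endpoints in at least one bag. Running intersection: for every vertex, the bags containing it form a connected subtree. All three properties hold, so this is a valid tree decomposition of width max|bag| − 1 = 2, and hence tw(G) ≤ 2.

Yes; width 2.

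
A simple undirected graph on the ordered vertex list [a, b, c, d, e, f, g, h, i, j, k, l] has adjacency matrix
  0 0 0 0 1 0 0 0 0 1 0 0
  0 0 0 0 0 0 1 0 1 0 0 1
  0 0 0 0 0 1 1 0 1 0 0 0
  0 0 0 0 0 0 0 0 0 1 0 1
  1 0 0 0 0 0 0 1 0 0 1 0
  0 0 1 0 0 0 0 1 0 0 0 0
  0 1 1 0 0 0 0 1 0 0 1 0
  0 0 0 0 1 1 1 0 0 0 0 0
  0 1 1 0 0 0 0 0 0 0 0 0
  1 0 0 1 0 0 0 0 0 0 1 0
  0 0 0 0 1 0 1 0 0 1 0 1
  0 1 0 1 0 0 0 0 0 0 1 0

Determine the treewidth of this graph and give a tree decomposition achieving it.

The largest bag has 4 vertices, giving width 3; this decomposition certifies tw(G) ≤ 3. For the lower bound: the 4 vertex sets {a,d,j}, {l}, {k}, {b,e,g,h} are disjoint, each induces a connected subgraph, and every pair is joined by at least one edge of G. Contracting each set to a single vertex therefore yields K_{4} as a minor, and since treewidth is minor-monotone, tw(G) ≥ tw(K_{4}) = 3. Combining the bounds, tw(G) = 3.

Treewidth 3.
Bags: B1 = {a, d, j, l}  B2 = {a, j, k, l}  B3 = {a, e, k, l}  B4 = {b, e, k, l}  B5 = {b, e, g, k}  B6 = {b, e, g, h}  B7 = {b, g, h, i}  B8 = {c, g, h, i}  B9 = {c, f, h, i}
Tree: B1–B2, B2–B3, B3–B4, B4–B5, B5–B6, B6–B7, B7–B8, B8–B9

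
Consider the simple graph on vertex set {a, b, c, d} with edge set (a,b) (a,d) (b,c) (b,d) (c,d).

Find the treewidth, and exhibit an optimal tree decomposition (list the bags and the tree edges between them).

Every bag has size at most 3, so the width is 3 − 1 = 2 and tw(G) ≤ 2. On the other hand G contains the 3-clique {b, c, d}. A clique must lie in a single bag of any decomposition, so no decomposition can have width below 2. The upper and lower bounds meet at 2, so that is the treewidth.

Treewidth 2.
One such decomposition:
Bags: B1 = {a, b, d}  B2 = {b, c, d}
Tree: B1–B2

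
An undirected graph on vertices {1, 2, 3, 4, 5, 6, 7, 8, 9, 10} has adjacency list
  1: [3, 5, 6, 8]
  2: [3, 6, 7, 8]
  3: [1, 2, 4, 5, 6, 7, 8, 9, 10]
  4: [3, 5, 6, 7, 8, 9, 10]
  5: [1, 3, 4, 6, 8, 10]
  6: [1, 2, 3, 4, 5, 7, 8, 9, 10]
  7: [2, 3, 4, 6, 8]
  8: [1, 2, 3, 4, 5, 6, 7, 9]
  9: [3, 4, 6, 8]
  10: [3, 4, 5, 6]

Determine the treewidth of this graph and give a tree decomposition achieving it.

Treewidth 4.
One such decomposition:
Bags: B1 = {3, 4, 6, 8, 9}  B2 = {3, 4, 5, 6, 8}  B3 = {1, 3, 5, 6, 8}  B4 = {3, 4, 5, 6, 10}  B5 = {3, 4, 6, 7, 8}  B6 = {2, 3, 6, 7, 8}
Tree: B1–B2, B2–B3, B2–B4, B1–B5, B5–B6

Each bag holds 5 vertices, so the decomposition has width 4, which upper-bounds the treewidth. For the lower bound, the 5 vertices {1, 3, 5, 6, 8} are pairwise adjacent, and any tree decomposition puts a clique entirely inside one bag — forcing width ≥ 4. The upper and lower bounds meet at 4, so that is the treewidth.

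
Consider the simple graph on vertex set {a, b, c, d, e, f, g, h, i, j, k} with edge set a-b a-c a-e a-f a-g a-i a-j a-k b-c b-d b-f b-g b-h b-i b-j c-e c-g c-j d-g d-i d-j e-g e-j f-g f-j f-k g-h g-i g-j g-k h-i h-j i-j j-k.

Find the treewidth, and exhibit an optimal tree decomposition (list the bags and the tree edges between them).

The largest bag has 5 vertices, giving width 4; this decomposition certifies tw(G) ≤ 4. On the other hand G contains the 5-clique {a, c, e, g, j}. A clique must lie in a single bag of any decomposition, so no decomposition can have width below 4. Hence tw(G) = 4 exactly.

Treewidth 4.
One optimal decomposition is:
Bags: B1 = {a, f, g, j, k}  B2 = {a, b, f, g, j}  B3 = {a, b, c, g, j}  B4 = {a, c, e, g, j}  B5 = {a, b, g, i, j}  B6 = {b, d, g, i, j}  B7 = {b, g, h, i, j}
Tree: B1–B2, B2–B3, B3–B4, B2–B5, B5–B6, B6–B7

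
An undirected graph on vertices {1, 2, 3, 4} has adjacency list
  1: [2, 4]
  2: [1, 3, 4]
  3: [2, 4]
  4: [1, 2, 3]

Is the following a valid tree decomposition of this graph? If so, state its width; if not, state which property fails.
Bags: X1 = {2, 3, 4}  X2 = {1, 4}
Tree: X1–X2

No — edge (2,1) lies in no bag.

A tree decomposition must satisfy three properties: every vertex lies in some bag; for every edge, both endpoints lie together in some bag; and for every vertex, the bags containing it form a connected subtree. Here edge (2,1) lies in no bag, so the decomposition is invalid.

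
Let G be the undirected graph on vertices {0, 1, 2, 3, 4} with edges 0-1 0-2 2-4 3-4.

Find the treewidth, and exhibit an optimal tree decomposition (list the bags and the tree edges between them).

Treewidth 1.
One such decomposition:
Bags: B1 = {3, 4}  B2 = {2, 4}  B3 = {0, 2}  B4 = {0, 1}
Tree: B1–B2, B2–B3, B3–B4

The largest bag has 2 vertices, giving width 1; this decomposition certifies tw(G) ≤ 1. Any graph with an edge has treewidth ≥ 1, and G has the edge 3–4. The upper and lower bounds meet at 1, so that is the treewidth.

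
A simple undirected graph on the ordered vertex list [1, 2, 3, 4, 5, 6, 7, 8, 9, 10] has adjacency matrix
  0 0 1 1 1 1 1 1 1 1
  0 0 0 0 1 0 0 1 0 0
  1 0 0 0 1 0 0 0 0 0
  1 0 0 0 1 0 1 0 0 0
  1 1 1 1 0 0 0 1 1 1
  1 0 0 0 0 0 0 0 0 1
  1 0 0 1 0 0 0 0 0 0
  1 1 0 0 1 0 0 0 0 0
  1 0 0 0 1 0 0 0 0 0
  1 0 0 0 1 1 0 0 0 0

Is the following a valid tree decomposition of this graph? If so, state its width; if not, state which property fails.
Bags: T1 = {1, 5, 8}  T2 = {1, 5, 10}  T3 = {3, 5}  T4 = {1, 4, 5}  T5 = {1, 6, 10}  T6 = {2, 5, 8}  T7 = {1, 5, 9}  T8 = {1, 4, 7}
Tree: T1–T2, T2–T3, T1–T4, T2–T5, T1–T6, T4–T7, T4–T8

A tree decomposition must satisfy three properties: every vertex lies in some bag; for every edge, both endpoints lie together in some bag; and for every vertex, the bags containing it form a connected subtree. Here edge (1,3) lies in no bag, so the decomposition is invalid.

No — edge (1,3) lies in no bag.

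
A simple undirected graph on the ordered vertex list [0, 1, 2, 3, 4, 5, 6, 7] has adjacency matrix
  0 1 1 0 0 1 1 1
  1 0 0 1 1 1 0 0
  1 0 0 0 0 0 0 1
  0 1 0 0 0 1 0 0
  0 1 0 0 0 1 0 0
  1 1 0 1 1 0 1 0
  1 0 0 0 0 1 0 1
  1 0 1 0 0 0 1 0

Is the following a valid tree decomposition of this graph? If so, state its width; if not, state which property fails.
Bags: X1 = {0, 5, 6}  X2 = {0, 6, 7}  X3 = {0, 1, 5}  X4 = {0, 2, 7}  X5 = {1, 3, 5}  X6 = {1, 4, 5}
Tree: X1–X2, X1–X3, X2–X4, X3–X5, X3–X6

Checking the three conditions: (i) the bags cover all of {0, 1, 2, 3, 4, 5, 6, 7}; (ii) for each edge, some bag contains both endpoints; (iii) the bags containing any fixed vertex form a subtree. All hold, so the decomposition is valid with width 3 − 1 = 2.

Yes; width 2.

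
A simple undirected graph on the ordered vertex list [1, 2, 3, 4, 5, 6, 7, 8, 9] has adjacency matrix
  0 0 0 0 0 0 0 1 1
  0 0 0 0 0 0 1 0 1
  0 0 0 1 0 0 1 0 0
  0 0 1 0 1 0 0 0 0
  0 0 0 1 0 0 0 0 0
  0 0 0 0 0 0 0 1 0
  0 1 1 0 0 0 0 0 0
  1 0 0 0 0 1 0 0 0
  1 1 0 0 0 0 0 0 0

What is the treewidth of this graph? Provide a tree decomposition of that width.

Treewidth 1.
One such decomposition:
Bags: B1 = {4, 5}  B2 = {3, 4}  B3 = {3, 7}  B4 = {2, 7}  B5 = {2, 9}  B6 = {1, 9}  B7 = {1, 8}  B8 = {6, 8}
Tree: B1–B2, B2–B3, B3–B4, B4–B5, B5–B6, B6–B7, B7–B8

The largest bag has 2 vertices, giving width 1; this decomposition certifies tw(G) ≤ 1. Since G has at least one edge (e.g. 5–4), it is not an edgeless graph, so tw(G) ≥ 1. The upper and lower bounds meet at 1, so that is the treewidth.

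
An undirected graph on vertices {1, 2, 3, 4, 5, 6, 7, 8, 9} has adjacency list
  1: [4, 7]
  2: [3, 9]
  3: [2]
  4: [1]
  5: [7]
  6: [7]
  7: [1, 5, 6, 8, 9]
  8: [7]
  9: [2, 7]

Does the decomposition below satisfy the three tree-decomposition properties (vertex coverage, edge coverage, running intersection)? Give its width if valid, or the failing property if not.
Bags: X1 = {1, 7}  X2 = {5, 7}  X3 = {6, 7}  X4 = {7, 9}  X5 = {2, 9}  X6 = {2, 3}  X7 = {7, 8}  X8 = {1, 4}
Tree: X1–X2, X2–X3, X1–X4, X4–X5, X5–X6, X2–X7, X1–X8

Yes; width 1.

Every vertex of G appears in some bag (union = {1, 2, 3, 4, 5, 6, 7, 8, 9}); every edge is covered by a bag; and for each vertex v the set of bags containing v is connected in the bag tree. The decomposition is therefore valid. The largest bag has 2 vertices, so the width is 1.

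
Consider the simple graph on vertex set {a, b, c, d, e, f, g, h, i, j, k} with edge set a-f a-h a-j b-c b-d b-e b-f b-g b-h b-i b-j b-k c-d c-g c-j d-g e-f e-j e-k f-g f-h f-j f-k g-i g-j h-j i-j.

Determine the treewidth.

A width-3 tree decomposition is:
Bags: B1 = {b, e, f, j}  B2 = {b, f, g, j}  B3 = {b, f, h, j}  B4 = {b, e, f, k}  B5 = {b, g, i, j}  B6 = {b, c, g, j}  B7 = {a, f, h, j}  B8 = {b, c, d, g}
Tree: B1–B2, B2–B3, B1–B4, B2–B5, B5–B6, B3–B7, B6–B8
The largest bag has 4 vertices, giving width 3; this decomposition certifies tw(G) ≤ 3. For the lower bound, the 4 vertices {a, f, h, j} are pairwise adjacent, and any tree decomposition puts a clique entirely inside one bag — forcing width ≥ 3. Therefore the treewidth is 3.

3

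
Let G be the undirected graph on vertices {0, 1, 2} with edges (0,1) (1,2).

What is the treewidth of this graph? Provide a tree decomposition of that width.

Treewidth 1.
Bags: B1 = {0, 1}  B2 = {1, 2}
Tree: B1–B2

The largest bag has 2 vertices, giving width 1; this decomposition certifies tw(G) ≤ 1. Since G has at least one edge (e.g. 1–0), it is not an edgeless graph, so tw(G) ≥ 1. Combining the bounds, tw(G) = 1.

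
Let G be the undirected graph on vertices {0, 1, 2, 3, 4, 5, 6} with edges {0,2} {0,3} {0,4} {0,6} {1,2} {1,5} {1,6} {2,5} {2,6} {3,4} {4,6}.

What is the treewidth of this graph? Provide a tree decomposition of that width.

Every bag has size at most 3, so the width is 3 − 1 = 2 and tw(G) ≤ 2. On the other hand G contains the 3-clique {0, 2, 6}. A clique must lie in a single bag of any decomposition, so no decomposition can have width below 2. Combining the bounds, tw(G) = 2.

Treewidth 2.
One such decomposition:
Bags: B1 = {1, 2, 6}  B2 = {0, 2, 6}  B3 = {1, 2, 5}  B4 = {0, 4, 6}  B5 = {0, 3, 4}
Tree: B1–B2, B1–B3, B2–B4, B4–B5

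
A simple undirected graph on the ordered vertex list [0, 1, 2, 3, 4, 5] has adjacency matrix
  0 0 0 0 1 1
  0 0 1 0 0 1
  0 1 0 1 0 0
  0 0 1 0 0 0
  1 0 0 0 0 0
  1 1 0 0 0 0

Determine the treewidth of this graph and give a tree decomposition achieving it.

Each bag holds 2 vertices, so the decomposition has width 1, which upper-bounds the treewidth. G has an edge, so its treewidth is at least 1. Combining the bounds, tw(G) = 1.

Treewidth 1.
Bags: B1 = {0, 4}  B2 = {0, 5}  B3 = {1, 5}  B4 = {1, 2}  B5 = {2, 3}
Tree: B1–B2, B2–B3, B3–B4, B4–B5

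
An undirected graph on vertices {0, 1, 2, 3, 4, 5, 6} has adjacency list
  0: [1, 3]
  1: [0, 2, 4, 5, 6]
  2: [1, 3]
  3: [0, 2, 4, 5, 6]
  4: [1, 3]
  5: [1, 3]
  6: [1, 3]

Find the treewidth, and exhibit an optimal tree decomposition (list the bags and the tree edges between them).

Treewidth 2.
Bags: B1 = {1, 3, 6}  B2 = {1, 3, 5}  B3 = {0, 1, 3}  B4 = {1, 3, 4}  B5 = {1, 2, 3}
Tree: B1–B2, B2–B3, B3–B4, B4–B5

Each bag holds 3 vertices, so the decomposition has width 2, which upper-bounds the treewidth. For the lower bound, G contains the cycle 3–6–1–5–3, so G is not a forest; only forests have treewidth ≤ 1, hence tw(G) ≥ 2. Combining the bounds, tw(G) = 2.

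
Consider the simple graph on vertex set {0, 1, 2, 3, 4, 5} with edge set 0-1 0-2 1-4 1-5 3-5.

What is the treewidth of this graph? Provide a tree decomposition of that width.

Treewidth 1.
Bags: B1 = {3, 5}  B2 = {1, 5}  B3 = {0, 1}  B4 = {0, 2}  B5 = {1, 4}
Tree: B1–B2, B2–B3, B3–B4, B3–B5

Every bag has size at most 2, so the width is 2 − 1 = 1 and tw(G) ≤ 1. Any graph with an edge has treewidth ≥ 1, and G has the edge 5–3. Hence tw(G) = 1 exactly.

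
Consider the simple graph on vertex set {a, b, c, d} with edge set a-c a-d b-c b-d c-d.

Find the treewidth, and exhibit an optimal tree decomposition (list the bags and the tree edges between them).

Each bag holds 3 vertices, so the decomposition has width 2, which upper-bounds the treewidth. On the other hand G contains the 3-clique {a, c, d}. A clique must lie in a single bag of any decomposition, so no decomposition can have width below 2. The upper and lower bounds meet at 2, so that is the treewidth.

Treewidth 2.
One such decomposition:
Bags: B1 = {a, c, d}  B2 = {b, c, d}
Tree: B1–B2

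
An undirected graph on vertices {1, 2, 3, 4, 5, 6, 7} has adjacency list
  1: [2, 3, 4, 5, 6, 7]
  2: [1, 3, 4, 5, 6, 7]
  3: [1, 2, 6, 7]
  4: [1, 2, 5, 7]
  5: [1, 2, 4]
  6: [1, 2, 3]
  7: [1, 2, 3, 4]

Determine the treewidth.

A width-3 tree decomposition is:
Bags: B1 = {1, 2, 3, 7}  B2 = {1, 2, 3, 6}  B3 = {1, 2, 4, 7}  B4 = {1, 2, 4, 5}
Tree: B1–B2, B1–B3, B3–B4
Every bag has size at most 4, so the width is 4 − 1 = 3 and tw(G) ≤ 3. Conversely, {1, 2, 3, 6} is a clique of size 4, and the vertices of any clique must share a bag in every tree decomposition; so some bag has ≥ 4 vertices and tw(G) ≥ 3. Combining the bounds, tw(G) = 3.

3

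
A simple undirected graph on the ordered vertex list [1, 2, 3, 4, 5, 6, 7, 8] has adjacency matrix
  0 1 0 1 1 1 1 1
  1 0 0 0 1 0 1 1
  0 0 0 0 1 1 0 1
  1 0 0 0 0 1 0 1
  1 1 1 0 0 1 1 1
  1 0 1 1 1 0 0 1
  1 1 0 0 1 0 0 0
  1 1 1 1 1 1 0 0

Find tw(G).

A width-3 tree decomposition is:
Bags: B1 = {1, 2, 5, 8}  B2 = {1, 5, 6, 8}  B3 = {1, 2, 5, 7}  B4 = {3, 5, 6, 8}  B5 = {1, 4, 6, 8}
Tree: B1–B2, B1–B3, B2–B4, B2–B5
Each bag holds 4 vertices, so the decomposition has width 3, which upper-bounds the treewidth. For the lower bound, the 4 vertices {1, 4, 6, 8} are pairwise adjacent, and any tree decomposition puts a clique entirely inside one bag — forcing width ≥ 3. Combining the bounds, tw(G) = 3.

3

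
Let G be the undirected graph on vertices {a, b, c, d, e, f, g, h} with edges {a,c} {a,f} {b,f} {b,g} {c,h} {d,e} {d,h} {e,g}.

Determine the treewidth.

A width-2 tree decomposition is:
Bags: B1 = {d, e, g}  B2 = {d, g, h}  B3 = {c, g, h}  B4 = {a, c, g}  B5 = {a, f, g}  B6 = {b, f, g}
Tree: B1–B2, B2–B3, B3–B4, B4–B5, B5–B6
Every bag has size at most 3, so the width is 3 − 1 = 2 and tw(G) ≤ 2. Since g–e–d–h–c–a–f–b–g is a cycle in G, G is not acyclic. Forests are exactly the graphs of treewidth ≤ 1, so tw(G) ≥ 2. Therefore the treewidth is 2.

2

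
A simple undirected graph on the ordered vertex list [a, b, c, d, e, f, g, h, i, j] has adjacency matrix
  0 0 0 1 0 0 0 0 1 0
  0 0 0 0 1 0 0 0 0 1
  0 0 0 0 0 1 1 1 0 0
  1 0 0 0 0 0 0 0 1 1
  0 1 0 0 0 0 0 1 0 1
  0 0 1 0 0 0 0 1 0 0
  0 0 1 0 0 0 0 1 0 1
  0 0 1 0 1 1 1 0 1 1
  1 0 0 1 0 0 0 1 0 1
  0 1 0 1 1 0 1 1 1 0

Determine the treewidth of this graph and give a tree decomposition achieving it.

Treewidth 2.
Bags: B1 = {h, i, j}  B2 = {g, h, j}  B3 = {d, i, j}  B4 = {c, g, h}  B5 = {c, f, h}  B6 = {e, h, j}  B7 = {b, e, j}  B8 = {a, d, i}
Tree: B1–B2, B1–B3, B2–B4, B4–B5, B1–B6, B6–B7, B3–B8

The largest bag has 3 vertices, giving width 2; this decomposition certifies tw(G) ≤ 2. On the other hand G contains the 3-clique {d, i, j}. A clique must lie in a single bag of any decomposition, so no decomposition can have width below 2. Combining the bounds, tw(G) = 2.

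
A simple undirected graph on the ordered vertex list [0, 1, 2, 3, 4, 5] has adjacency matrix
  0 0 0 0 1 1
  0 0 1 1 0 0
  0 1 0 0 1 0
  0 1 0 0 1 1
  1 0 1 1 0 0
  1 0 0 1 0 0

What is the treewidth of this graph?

2

A width-2 tree decomposition is:
Bags: B1 = {1, 2, 3}  B2 = {2, 3, 4}  B3 = {3, 4, 5}  B4 = {0, 4, 5}
Tree: B1–B2, B2–B3, B3–B4
The largest bag has 3 vertices, giving width 2; this decomposition certifies tw(G) ≤ 2. For the lower bound, G contains the cycle 1–2–4–3–1, so G is not a forest; only forests have treewidth ≤ 1, hence tw(G) ≥ 2. Therefore the treewidth is 2.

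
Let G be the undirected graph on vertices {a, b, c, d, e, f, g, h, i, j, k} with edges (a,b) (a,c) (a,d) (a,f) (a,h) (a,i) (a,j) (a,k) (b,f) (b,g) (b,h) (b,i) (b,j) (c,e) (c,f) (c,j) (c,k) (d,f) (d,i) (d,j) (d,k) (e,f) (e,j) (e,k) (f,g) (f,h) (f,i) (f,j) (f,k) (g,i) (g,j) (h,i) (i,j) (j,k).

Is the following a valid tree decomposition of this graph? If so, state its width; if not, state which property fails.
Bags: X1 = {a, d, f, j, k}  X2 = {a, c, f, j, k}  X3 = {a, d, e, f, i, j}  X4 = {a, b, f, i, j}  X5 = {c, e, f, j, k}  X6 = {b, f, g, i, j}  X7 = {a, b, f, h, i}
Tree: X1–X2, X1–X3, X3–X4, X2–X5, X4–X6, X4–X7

A tree decomposition must satisfy three properties: every vertex lies in some bag; for every edge, both endpoints lie together in some bag; and for every vertex, the bags containing it form a connected subtree. Here bags containing vertex e are not connected in the tree, so the decomposition is invalid.

No — bags containing vertex e are not connected in the tree.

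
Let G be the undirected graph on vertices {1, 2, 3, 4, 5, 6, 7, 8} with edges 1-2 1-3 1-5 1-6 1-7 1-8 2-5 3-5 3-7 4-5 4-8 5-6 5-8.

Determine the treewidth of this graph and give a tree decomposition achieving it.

Treewidth 2.
One such decomposition:
Bags: B1 = {4, 5, 8}  B2 = {1, 5, 8}  B3 = {1, 3, 5}  B4 = {1, 3, 7}  B5 = {1, 5, 6}  B6 = {1, 2, 5}
Tree: B1–B2, B2–B3, B3–B4, B2–B5, B2–B6

Each bag holds 3 vertices, so the decomposition has width 2, which upper-bounds the treewidth. For the lower bound, the 3 vertices {1, 5, 8} are pairwise adjacent, and any tree decomposition puts a clique entirely inside one bag — forcing width ≥ 2. Therefore the treewidth is 2.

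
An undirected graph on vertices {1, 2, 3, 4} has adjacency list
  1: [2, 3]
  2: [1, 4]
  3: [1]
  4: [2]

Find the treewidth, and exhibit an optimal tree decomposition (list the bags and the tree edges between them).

Treewidth 1.
Bags: B1 = {1, 3}  B2 = {1, 2}  B3 = {2, 4}
Tree: B1–B2, B2–B3

Each bag holds 2 vertices, so the decomposition has width 1, which upper-bounds the treewidth. Since G has at least one edge (e.g. 3–1), it is not an edgeless graph, so tw(G) ≥ 1. Hence tw(G) = 1 exactly.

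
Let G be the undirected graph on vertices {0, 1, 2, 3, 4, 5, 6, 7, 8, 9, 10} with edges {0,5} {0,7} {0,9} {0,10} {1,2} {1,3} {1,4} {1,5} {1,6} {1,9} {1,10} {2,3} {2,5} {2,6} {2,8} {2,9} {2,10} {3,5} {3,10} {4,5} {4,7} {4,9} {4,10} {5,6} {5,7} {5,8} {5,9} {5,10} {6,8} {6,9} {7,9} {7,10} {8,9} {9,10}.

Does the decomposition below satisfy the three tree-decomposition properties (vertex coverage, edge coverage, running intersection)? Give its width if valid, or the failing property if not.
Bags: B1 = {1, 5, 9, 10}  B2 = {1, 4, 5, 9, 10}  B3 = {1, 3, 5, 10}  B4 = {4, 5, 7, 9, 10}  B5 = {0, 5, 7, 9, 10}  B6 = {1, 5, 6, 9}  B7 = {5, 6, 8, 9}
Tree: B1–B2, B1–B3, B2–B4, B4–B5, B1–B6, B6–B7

A tree decomposition must satisfy three properties: every vertex lies in some bag; for every edge, both endpoints lie together in some bag; and for every vertex, the bags containing it form a connected subtree. Here vertex 2 appears in no bag, so the decomposition is invalid.

No — vertex 2 appears in no bag.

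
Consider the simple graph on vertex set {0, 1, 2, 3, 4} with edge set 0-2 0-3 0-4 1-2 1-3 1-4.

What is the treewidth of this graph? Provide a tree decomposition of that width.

The largest bag has 3 vertices, giving width 2; this decomposition certifies tw(G) ≤ 2. Since 0–4–1–2–0 is a cycle in G, G is not acyclic. Forests are exactly the graphs of treewidth ≤ 1, so tw(G) ≥ 2. Hence tw(G) = 2 exactly.

Treewidth 2.
Bags: B1 = {0, 1, 4}  B2 = {0, 1, 2}  B3 = {0, 1, 3}
Tree: B1–B2, B2–B3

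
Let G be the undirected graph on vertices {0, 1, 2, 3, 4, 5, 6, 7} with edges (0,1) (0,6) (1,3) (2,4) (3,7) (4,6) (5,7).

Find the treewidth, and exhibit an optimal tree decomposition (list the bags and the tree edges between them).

Treewidth 1.
One such decomposition:
Bags: B1 = {5, 7}  B2 = {3, 7}  B3 = {1, 3}  B4 = {0, 1}  B5 = {0, 6}  B6 = {4, 6}  B7 = {2, 4}
Tree: B1–B2, B2–B3, B3–B4, B4–B5, B5–B6, B6–B7

The largest bag has 2 vertices, giving width 1; this decomposition certifies tw(G) ≤ 1. G has an edge, so its treewidth is at least 1. Hence tw(G) = 1 exactly.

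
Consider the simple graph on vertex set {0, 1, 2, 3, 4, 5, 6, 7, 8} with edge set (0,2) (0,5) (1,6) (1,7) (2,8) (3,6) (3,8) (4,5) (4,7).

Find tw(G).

2

A width-2 tree decomposition is:
Bags: B1 = {1, 4, 7}  B2 = {1, 4, 6}  B3 = {3, 4, 6}  B4 = {3, 4, 8}  B5 = {2, 4, 8}  B6 = {0, 2, 4}  B7 = {0, 4, 5}
Tree: B1–B2, B2–B3, B3–B4, B4–B5, B5–B6, B6–B7
Each bag holds 3 vertices, so the decomposition has width 2, which upper-bounds the treewidth. For the lower bound, G contains the cycle 4–7–1–6–3–8–2–0–5–4, so G is not a forest; only forests have treewidth ≤ 1, hence tw(G) ≥ 2. Therefore the treewidth is 2.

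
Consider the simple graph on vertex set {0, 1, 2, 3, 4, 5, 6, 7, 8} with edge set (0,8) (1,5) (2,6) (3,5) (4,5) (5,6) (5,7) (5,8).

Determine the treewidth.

1

A width-1 tree decomposition is:
Bags: B1 = {4, 5}  B2 = {5, 8}  B3 = {5, 6}  B4 = {2, 6}  B5 = {3, 5}  B6 = {0, 8}  B7 = {5, 7}  B8 = {1, 5}
Tree: B1–B2, B1–B3, B3–B4, B1–B5, B2–B6, B3–B7, B7–B8
Each bag holds 2 vertices, so the decomposition has width 1, which upper-bounds the treewidth. G has an edge, so its treewidth is at least 1. Hence tw(G) = 1 exactly.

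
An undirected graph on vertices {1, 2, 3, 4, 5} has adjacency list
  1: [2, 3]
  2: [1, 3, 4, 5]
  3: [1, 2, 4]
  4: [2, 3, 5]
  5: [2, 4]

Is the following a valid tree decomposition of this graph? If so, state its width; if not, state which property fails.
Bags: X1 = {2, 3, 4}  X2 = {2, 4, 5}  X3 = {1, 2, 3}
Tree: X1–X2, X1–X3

Yes; width 2.

Every vertex of G appears in some bag (union = {1, 2, 3, 4, 5}); every edge is covered by a bag; and for each vertex v the set of bags containing v is connected in the bag tree. The decomposition is therefore valid. The largest bag has 3 vertices, so the width is 2.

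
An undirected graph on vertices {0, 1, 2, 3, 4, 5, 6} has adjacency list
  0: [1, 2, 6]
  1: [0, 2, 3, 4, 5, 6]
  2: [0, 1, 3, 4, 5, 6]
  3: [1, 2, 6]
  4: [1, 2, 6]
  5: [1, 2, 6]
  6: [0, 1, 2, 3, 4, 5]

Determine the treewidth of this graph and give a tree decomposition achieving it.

The largest bag has 4 vertices, giving width 3; this decomposition certifies tw(G) ≤ 3. Conversely, {0, 1, 2, 6} is a clique of size 4, and the vertices of any clique must share a bag in every tree decomposition; so some bag has ≥ 4 vertices and tw(G) ≥ 3. The upper and lower bounds meet at 3, so that is the treewidth.

Treewidth 3.
One such decomposition:
Bags: B1 = {0, 1, 2, 6}  B2 = {1, 2, 4, 6}  B3 = {1, 2, 5, 6}  B4 = {1, 2, 3, 6}
Tree: B1–B2, B2–B3, B1–B4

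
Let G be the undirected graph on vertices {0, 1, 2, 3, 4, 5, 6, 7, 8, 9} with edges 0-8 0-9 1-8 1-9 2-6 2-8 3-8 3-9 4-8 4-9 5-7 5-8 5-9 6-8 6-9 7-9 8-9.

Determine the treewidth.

A width-2 tree decomposition is:
Bags: B1 = {6, 8, 9}  B2 = {5, 8, 9}  B3 = {4, 8, 9}  B4 = {0, 8, 9}  B5 = {1, 8, 9}  B6 = {3, 8, 9}  B7 = {5, 7, 9}  B8 = {2, 6, 8}
Tree: B1–B2, B1–B3, B3–B4, B4–B5, B1–B6, B2–B7, B1–B8
Each bag holds 3 vertices, so the decomposition has width 2, which upper-bounds the treewidth. Conversely, {0, 8, 9} is a clique of size 3, and the vertices of any clique must share a bag in every tree decomposition; so some bag has ≥ 3 vertices and tw(G) ≥ 2. The upper and lower bounds meet at 2, so that is the treewidth.

2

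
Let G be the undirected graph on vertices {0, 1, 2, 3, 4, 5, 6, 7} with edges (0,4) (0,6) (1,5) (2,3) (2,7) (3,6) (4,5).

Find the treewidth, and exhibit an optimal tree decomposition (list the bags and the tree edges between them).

Each bag holds 2 vertices, so the decomposition has width 1, which upper-bounds the treewidth. Any graph with an edge has treewidth ≥ 1, and G has the edge 7–2. Combining the bounds, tw(G) = 1.

Treewidth 1.
One such decomposition:
Bags: B1 = {2, 7}  B2 = {2, 3}  B3 = {3, 6}  B4 = {0, 6}  B5 = {0, 4}  B6 = {4, 5}  B7 = {1, 5}
Tree: B1–B2, B2–B3, B3–B4, B4–B5, B5–B6, B6–B7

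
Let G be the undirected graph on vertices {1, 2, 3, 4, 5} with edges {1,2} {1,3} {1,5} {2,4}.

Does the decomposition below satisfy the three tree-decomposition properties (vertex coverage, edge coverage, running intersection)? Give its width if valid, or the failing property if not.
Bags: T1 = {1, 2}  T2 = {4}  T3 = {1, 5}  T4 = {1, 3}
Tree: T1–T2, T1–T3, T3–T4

No — edge (2,4) lies in no bag.

A tree decomposition must satisfy three properties: every vertex lies in some bag; for every edge, both endpoints lie together in some bag; and for every vertex, the bags containing it form a connected subtree. Here edge (2,4) lies in no bag, so the decomposition is invalid.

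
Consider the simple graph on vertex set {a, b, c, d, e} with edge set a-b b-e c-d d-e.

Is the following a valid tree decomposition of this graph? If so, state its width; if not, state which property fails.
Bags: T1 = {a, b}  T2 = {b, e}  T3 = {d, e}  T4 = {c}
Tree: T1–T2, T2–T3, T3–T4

No — edge (d,c) lies in no bag.

A tree decomposition must satisfy three properties: every vertex lies in some bag; for every edge, both endpoints lie together in some bag; and for every vertex, the bags containing it form a connected subtree. Here edge (d,c) lies in no bag, so the decomposition is invalid.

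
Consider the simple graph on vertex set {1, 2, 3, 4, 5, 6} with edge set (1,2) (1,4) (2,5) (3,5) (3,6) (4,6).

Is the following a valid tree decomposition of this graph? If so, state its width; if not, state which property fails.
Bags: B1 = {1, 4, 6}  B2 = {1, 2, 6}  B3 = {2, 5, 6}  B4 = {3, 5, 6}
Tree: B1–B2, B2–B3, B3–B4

Yes; width 2.

Every vertex of G appears in some bag (union = {1, 2, 3, 4, 5, 6}); every edge is covered by a bag; and for each vertex v the set of bags containing v is connected in the bag tree. The decomposition is therefore valid. The largest bag has 3 vertices, so the width is 2.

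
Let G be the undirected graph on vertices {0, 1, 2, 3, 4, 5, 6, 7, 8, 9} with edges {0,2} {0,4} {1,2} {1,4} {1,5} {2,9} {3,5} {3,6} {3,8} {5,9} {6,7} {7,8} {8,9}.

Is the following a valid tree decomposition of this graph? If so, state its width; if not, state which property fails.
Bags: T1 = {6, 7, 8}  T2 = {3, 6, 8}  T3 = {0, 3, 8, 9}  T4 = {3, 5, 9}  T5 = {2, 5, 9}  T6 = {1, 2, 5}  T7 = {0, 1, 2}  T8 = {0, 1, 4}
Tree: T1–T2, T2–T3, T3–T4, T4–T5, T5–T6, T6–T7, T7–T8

No — bags containing vertex 0 are not connected in the tree.

A tree decomposition must satisfy three properties: every vertex lies in some bag; for every edge, both endpoints lie together in some bag; and for every vertex, the bags containing it form a connected subtree. Here bags containing vertex 0 are not connected in the tree, so the decomposition is invalid.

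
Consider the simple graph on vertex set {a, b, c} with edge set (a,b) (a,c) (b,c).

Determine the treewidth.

A width-2 tree decomposition is:
Bags: B1 = {a, b, c}
Tree: (single bag)
With just one bag of size 3, the width is 3 − 1 = 2, so tw(G) ≤ 2. Conversely, {a, b, c} is a clique of size 3, and the vertices of any clique must share a bag in every tree decomposition; so some bag has ≥ 3 vertices and tw(G) ≥ 2. Hence tw(G) = 2 exactly.

2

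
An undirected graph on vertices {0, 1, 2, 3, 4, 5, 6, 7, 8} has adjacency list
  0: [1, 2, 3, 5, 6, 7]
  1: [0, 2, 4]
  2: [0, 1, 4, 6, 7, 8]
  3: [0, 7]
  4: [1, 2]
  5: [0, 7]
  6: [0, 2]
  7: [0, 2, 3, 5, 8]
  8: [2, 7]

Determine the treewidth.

2

A width-2 tree decomposition is:
Bags: B1 = {0, 2, 6}  B2 = {0, 2, 7}  B3 = {0, 1, 2}  B4 = {1, 2, 4}  B5 = {0, 3, 7}  B6 = {2, 7, 8}  B7 = {0, 5, 7}
Tree: B1–B2, B2–B3, B3–B4, B2–B5, B2–B6, B2–B7
Each bag holds 3 vertices, so the decomposition has width 2, which upper-bounds the treewidth. Conversely, {0, 1, 2} is a clique of size 3, and the vertices of any clique must share a bag in every tree decomposition; so some bag has ≥ 3 vertices and tw(G) ≥ 2. Hence tw(G) = 2 exactly.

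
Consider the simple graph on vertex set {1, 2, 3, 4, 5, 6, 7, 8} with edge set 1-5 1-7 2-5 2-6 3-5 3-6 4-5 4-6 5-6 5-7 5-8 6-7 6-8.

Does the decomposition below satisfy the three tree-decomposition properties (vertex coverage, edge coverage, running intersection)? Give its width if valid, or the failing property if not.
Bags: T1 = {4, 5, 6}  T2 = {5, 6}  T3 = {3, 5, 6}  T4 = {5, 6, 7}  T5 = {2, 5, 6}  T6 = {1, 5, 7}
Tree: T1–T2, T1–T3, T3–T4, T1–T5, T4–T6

No — vertex 8 appears in no bag.

A tree decomposition must satisfy three properties: every vertex lies in some bag; for every edge, both endpoints lie together in some bag; and for every vertex, the bags containing it form a connected subtree. Here vertex 8 appears in no bag, so the decomposition is invalid.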